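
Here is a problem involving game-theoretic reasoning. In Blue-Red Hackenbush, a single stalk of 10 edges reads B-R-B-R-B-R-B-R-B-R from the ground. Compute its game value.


Edges (from ground): B-R-B-R-B-R-B-R-B-R
By Berlekamp's sign-expansion rule, a Blue-Red Hackenbush stalk has the value of the surreal number whose sign sequence is the edge sequence with B -> + and R -> -.
Sign sequence: +-+-+-+-+-
Trace the sign expansion in the surreal number tree, starting from 0:
Edge 1: B (sign +) -> bounds (0, +inf), value = 1
Edge 2: R (sign -) -> bounds (0, 1), value = 1/2
Edge 3: B (sign +) -> bounds (1/2, 1), value = 3/4
Edge 4: R (sign -) -> bounds (1/2, 3/4), value = 5/8
Edge 5: B (sign +) -> bounds (5/8, 3/4), value = 11/16
Edge 6: R (sign -) -> bounds (5/8, 11/16), value = 21/32
Edge 7: B (sign +) -> bounds (21/32, 11/16), value = 43/64
Edge 8: R (sign -) -> bounds (21/32, 43/64), value = 85/128
Edge 9: B (sign +) -> bounds (85/128, 43/64), value = 171/256
Edge 10: R (sign -) -> bounds (85/128, 171/256), value = 341/512
Game value = 341/512

341/512


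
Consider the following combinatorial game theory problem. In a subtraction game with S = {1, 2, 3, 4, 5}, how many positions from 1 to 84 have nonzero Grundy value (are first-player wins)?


Subtraction set S = {1, 2, 3, 4, 5}, so G(n) = n mod 6.
G(n) = 0 when n is a multiple of 6.
Multiples of 6 in [1, 84]: 14
N-positions (nonzero Grundy) = 84 - 14 = 70

70


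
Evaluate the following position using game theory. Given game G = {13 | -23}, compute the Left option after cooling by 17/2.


Original game: {13 | -23} (a switch {a | b} with a > b).
Cooling by t (for t below the temperature (a - b)/2 = 18) taxes each move by t: {a | b} cooled by t is {a - t | b + t}.
Cooling amount: t = 17/2
Cooled Left option: 13 - 17/2 = 9/2
Cooled Right option: -23 + 17/2 = -29/2
Cooled game: {9/2 | -29/2}
Left option = 9/2

9/2


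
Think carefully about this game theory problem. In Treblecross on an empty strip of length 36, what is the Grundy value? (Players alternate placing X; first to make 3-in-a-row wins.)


Treblecross: place X on empty cells; 3-in-a-row wins.
Playing within two cells of an existing X lets the opponent win at once, so sensible play treats the cells i-2..i+2 around each X as dead. The player left with no safe cell loses, so this is a normal-play take-away game on strips of safe cells.
Placing X at cell i (0-indexed) of a strip of k safe cells leaves independent strips of sizes max(0, i-2) and max(0, k-i-3). Hence G(k) = mex{ G(max(0,i-2)) XOR G(max(0,k-i-3)) : 0 <= i < k }, with G(0) = 0.
G(1): splits (0,0):0^0=0 -> mex({0}) = 1
G(2): splits (0,0):0^0=0 -> mex({0}) = 1
G(3): splits (0,0):0^0=0 -> mex({0}) = 1
G(4): splits (0,1):0^1=1 (0,0):0^0=0 -> mex({0, 1}) = 2
G(5): splits (0,2):0^1=1 (0,1):0^1=1 (0,0):0^0=0 -> mex({0, 1}) = 2
G(6) = mex({1}) = 0
G(7) = mex({0, 1, 2}) = 3
G(8) = mex({0, 1, 2}) = 3
G(9) = mex({0, 2}) = 1
G(10) = mex({0, 2, 3}) = 1
G(11) = mex({0, 3}) = 1
G(12) = mex({1, 3}) = 0
G(13) = mex({0, 1, 2, 3}) = 4
G(14) = mex({0, 1, 2}) = 3
G(15) = mex({0, 1, 2}) = 3
G(16) = mex({0, 1, 2, 4}) = 3
G(17) = mex({0, 1, 3, 4}) = 2
G(18) = mex({0, 1, 3, 4}) = 2
G(19) = mex({0, 1, 3, 5}) = 2
G(20) = mex({0, 1, 2, 3, 5}) = 4
G(21) = mex({0, 1, 2, 3, 5}) = 4
G(22) = mex({1, 2, 6}) = 0
G(23) = mex({0, 1, 2, 3, 4, 6}) = 5
G(24) = mex({0, 1, 2, 3, 4}) = 5
G(25) = mex({0, 1, 3, 4, 7}) = 2
G(26) = mex({0, 1, 3, 4, 5, 7}) = 2
G(27) = mex({0, 1, 3, 5}) = 2
G(28) = mex({0, 1, 2, 5}) = 3
G(29) = mex({0, 1, 2, 4, 5, 6}) = 3
G(30) = mex({1, 2, 4, 6}) = 0
G(31) = mex({0, 1, 2, 3, 4, 6}) = 5
G(32) = mex({1, 2, 3, 4, 7}) = 0
G(33) = mex({0, 3, 7}) = 1
G(34) = mex({0, 2, 3, 5, 7}) = 1
G(35) = mex({0, 2, 3, 5, 6}) = 1
G(36) = mex({0, 1, 2, 5, 6}) = 3
Therefore G(36) = 3.

3


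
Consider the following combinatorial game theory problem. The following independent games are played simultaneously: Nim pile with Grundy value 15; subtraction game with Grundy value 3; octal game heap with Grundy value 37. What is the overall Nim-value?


By the Sprague-Grundy theorem, the Grundy value of a sum of games is the XOR of individual Grundy values.
Nim pile: Grundy value = 15. Running XOR: 0 XOR 15 = 15
subtraction game: Grundy value = 3. Running XOR: 15 XOR 3 = 12
octal game heap: Grundy value = 37. Running XOR: 12 XOR 37 = 41
The combined Grundy value is 41.

41


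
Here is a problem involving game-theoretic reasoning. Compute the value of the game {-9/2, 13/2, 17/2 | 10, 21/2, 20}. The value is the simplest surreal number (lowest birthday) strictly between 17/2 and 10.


Left options: {-9/2, 13/2, 17/2}, max = 17/2
Right options: {10, 21/2, 20}, min = 10
All options are numbers and max(Left) < min(Right), so by the simplicity theorem the value is the simplest (earliest-born) number strictly between 17/2 and 10.
The only integer strictly between 17/2 and 10 is 9.
No non-integer in the interval can be simpler: if x is a non-integer in the interval, then floor(x) or ceil(x) also lies in the interval (the interval contains an integer), and both are proper prefixes of x's sign expansion, i.e. born earlier. So the game value is 9.
Game value = 9

9


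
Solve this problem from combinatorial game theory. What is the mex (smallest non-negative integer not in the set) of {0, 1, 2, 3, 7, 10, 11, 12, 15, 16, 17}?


Set = {0, 1, 2, 3, 7, 10, 11, 12, 15, 16, 17}
0 is in the set.
1 is in the set.
2 is in the set.
3 is in the set.
4 is NOT in the set. This is the mex.
mex = 4

4


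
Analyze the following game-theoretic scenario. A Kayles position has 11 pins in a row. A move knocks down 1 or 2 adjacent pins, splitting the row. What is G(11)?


Kayles: a move removes 1 or 2 adjacent pins from a contiguous row.
Removing pins from a row of k leaves two independent rows (a, b) with a + b = k - 1 (one pin) or a + b = k - 2 (two pins); an end removal gives a = 0.
By Sprague-Grundy, G(k) = mex{ G(a) XOR G(b) } over all these splits. G(0) = 0.
G(1): splits (0,0):0^0=0 -> mex({0}) = 1
G(2): splits (0,1):0^1=1 (0,0):0^0=0 -> mex({0, 1}) = 2
G(3): splits (0,2):0^2=2 (1,1):1^1=0 (0,1):0^1=1 -> mex({0, 1, 2}) = 3
G(4): splits (0,3):0^3=3 (1,2):1^2=3 (0,2):0^2=2 (1,1):1^1=0 -> mex({0, 2, 3}) = 1
G(5): splits (0,4):0^1=1 (1,3):1^3=2 (2,2):2^2=0 (0,3):0^3=3 (1,2):1^2=3 -> mex({0, 1, 2, 3}) = 4
G(6) = mex({0, 1, 2, 4}) = 3
G(7) = mex({0, 1, 3, 4, 5}) = 2
G(8) = mex({0, 2, 3, 5, 6}) = 1
G(9) = mex({0, 1, 2, 3, 6, 7}) = 4
G(10) = mex({0, 1, 3, 4, 5, 7}) = 2
G(11) = mex({0, 1, 2, 3, 4, 5}) = 6
Therefore G(11) = 6.

6


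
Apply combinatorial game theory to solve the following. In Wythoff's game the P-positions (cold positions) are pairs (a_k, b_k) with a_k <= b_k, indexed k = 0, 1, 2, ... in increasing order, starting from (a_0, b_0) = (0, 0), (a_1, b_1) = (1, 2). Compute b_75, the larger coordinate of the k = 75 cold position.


By Wythoff's theorem, a_k = floor(k * phi) and b_k = floor(k * phi^2) = a_k + k, where phi = (1 + sqrt(5))/2 is the golden ratio.
phi = (1 + sqrt(5))/2 = 1.618034
phi^2 = phi + 1 = 2.618034
k = 75
k * phi^2 = 75 * 2.618034 = 196.352549
b_75 = floor(k * phi^2) = 196 (check: a_75 + k = 121 + 75 = 196)

196


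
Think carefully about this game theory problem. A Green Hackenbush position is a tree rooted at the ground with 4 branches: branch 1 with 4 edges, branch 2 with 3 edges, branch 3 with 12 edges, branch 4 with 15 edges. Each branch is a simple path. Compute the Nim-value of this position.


The tree has 4 branches from the ground vertex.
In Green Hackenbush, the Nim-value of a simple path of length k is k.
Branch 1: length 4, Nim-value = 4
Branch 2: length 3, Nim-value = 3
Branch 3: length 12, Nim-value = 12
Branch 4: length 15, Nim-value = 15
Total Nim-value = XOR of all branch values:
0 XOR 4 = 4
4 XOR 3 = 7
7 XOR 12 = 11
11 XOR 15 = 4
Nim-value of the tree = 4

4


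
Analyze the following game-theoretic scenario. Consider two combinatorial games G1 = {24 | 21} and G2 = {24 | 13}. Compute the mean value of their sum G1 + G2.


G1 = {24 | 21}, G2 = {24 | 13}
Each is a switch {a | b} with numbers a > b; its mean value is (a + b)/2, and mean value is additive over game sums: m(G1 + G2) = m(G1) + m(G2).
Mean of G1 = (24 + (21))/2 = 45/2 = 45/2
Mean of G2 = (24 + (13))/2 = 37/2 = 37/2
Mean of G1 + G2 = 45/2 + 37/2 = 41

41


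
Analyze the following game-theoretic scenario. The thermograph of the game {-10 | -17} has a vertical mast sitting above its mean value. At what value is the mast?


Game = {-10 | -17}, a switch {a | b} with numbers a > b.
Its thermograph has left wall a - t and right wall b + t, which meet at t = (a - b)/2, where both equal (a + b)/2. So the mast (mean value) is at (a + b)/2.
Mean = (-10 + (-17))/2 = -27/2 = -27/2

-27/2


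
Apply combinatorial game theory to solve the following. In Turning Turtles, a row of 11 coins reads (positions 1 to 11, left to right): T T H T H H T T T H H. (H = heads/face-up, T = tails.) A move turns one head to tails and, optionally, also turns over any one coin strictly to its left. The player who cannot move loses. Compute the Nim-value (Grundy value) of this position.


Coins: T T H T H H T T T H H
Key fact: a single head at position k behaves exactly like a Nim heap of size k (turning it to T and optionally flipping a coin at j < k corresponds to moving the heap from k to j, or to 0), and heads combine as a disjunctive sum (two heads at the same place would cancel, matching j XOR j = 0). So the Nim-value is the XOR of the 1-indexed positions of the heads.
Face-up positions (1-indexed): [3, 5, 6, 10, 11]
XOR 0 with 3: 0 XOR 3 = 3
XOR 3 with 5: 3 XOR 5 = 6
XOR 6 with 6: 6 XOR 6 = 0
XOR 0 with 10: 0 XOR 10 = 10
XOR 10 with 11: 10 XOR 11 = 1
Nim-value = 1

1


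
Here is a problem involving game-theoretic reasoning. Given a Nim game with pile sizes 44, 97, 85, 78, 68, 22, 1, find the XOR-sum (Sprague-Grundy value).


We need the XOR (exclusive or) of all pile sizes.
After XOR-ing pile 1 (size 44): 0 XOR 44 = 44
After XOR-ing pile 2 (size 97): 44 XOR 97 = 77
After XOR-ing pile 3 (size 85): 77 XOR 85 = 24
After XOR-ing pile 4 (size 78): 24 XOR 78 = 86
After XOR-ing pile 5 (size 68): 86 XOR 68 = 18
After XOR-ing pile 6 (size 22): 18 XOR 22 = 4
After XOR-ing pile 7 (size 1): 4 XOR 1 = 5
The Nim-value of this position is 5.

5


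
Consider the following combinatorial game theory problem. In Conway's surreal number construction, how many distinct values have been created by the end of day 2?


Day 0: {|} = 0 is born. Count = 1.
Day n: the number of surreal numbers born by day n is 2^(n+1) - 1.
By day 0: 2^1 - 1 = 1
By day 1: 2^2 - 1 = 3
By day 2: 2^3 - 1 = 7
By day 2: 7 surreal numbers.

7


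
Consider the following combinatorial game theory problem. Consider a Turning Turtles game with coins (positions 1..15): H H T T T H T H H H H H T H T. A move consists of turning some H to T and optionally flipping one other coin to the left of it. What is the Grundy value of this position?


Coins: H H T T T H T H H H H H T H T
Key fact: a single head at position k behaves exactly like a Nim heap of size k (turning it to T and optionally flipping a coin at j < k corresponds to moving the heap from k to j, or to 0), and heads combine as a disjunctive sum (two heads at the same place would cancel, matching j XOR j = 0). So the Nim-value is the XOR of the 1-indexed positions of the heads.
Face-up positions (1-indexed): [1, 2, 6, 8, 9, 10, 11, 12, 14]
XOR 0 with 1: 0 XOR 1 = 1
XOR 1 with 2: 1 XOR 2 = 3
XOR 3 with 6: 3 XOR 6 = 5
XOR 5 with 8: 5 XOR 8 = 13
XOR 13 with 9: 13 XOR 9 = 4
XOR 4 with 10: 4 XOR 10 = 14
XOR 14 with 11: 14 XOR 11 = 5
XOR 5 with 12: 5 XOR 12 = 9
XOR 9 with 14: 9 XOR 14 = 7
Nim-value = 7

7


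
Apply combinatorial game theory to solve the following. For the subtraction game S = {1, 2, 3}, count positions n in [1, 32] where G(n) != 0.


Subtraction set S = {1, 2, 3}, so G(n) = n mod 4.
G(n) = 0 when n is a multiple of 4.
Multiples of 4 in [1, 32]: 8
N-positions (nonzero Grundy) = 32 - 8 = 24

24


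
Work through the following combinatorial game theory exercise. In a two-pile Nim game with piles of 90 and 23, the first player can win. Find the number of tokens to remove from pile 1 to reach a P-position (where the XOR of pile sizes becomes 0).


Piles: 90 and 23
Current XOR: 90 XOR 23 = 77 (non-zero, so this is an N-position).
To make the XOR zero, we need to find a move that balances the piles.
For pile 1 (size 90): target = 90 XOR 77 = 23
We reduce pile 1 from 90 to 23.
Tokens removed: 90 - 23 = 67
Verification: 23 XOR 23 = 0

67


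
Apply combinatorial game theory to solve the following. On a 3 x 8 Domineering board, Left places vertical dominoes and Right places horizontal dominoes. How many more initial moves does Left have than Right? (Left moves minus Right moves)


Board is 3 x 8 (rows x cols).
Left (vertical) placements: (rows-1) * cols = 2 * 8 = 16
Right (horizontal) placements: rows * (cols-1) = 3 * 7 = 21
Advantage = Left - Right = 16 - 21 = -5

-5


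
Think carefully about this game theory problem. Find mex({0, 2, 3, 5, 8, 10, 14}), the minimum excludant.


Set = {0, 2, 3, 5, 8, 10, 14}
0 is in the set.
1 is NOT in the set. This is the mex.
mex = 1

1


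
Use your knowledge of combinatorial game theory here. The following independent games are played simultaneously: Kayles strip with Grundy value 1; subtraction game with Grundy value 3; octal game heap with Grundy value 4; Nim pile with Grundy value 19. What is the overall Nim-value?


By the Sprague-Grundy theorem, the Grundy value of a sum of games is the XOR of individual Grundy values.
Kayles strip: Grundy value = 1. Running XOR: 0 XOR 1 = 1
subtraction game: Grundy value = 3. Running XOR: 1 XOR 3 = 2
octal game heap: Grundy value = 4. Running XOR: 2 XOR 4 = 6
Nim pile: Grundy value = 19. Running XOR: 6 XOR 19 = 21
The combined Grundy value is 21.

21


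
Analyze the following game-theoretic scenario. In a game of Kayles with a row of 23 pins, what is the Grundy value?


Kayles: a move removes 1 or 2 adjacent pins from a contiguous row.
Removing pins from a row of k leaves two independent rows (a, b) with a + b = k - 1 (one pin) or a + b = k - 2 (two pins); an end removal gives a = 0.
By Sprague-Grundy, G(k) = mex{ G(a) XOR G(b) } over all these splits. G(0) = 0.
G(1): splits (0,0):0^0=0 -> mex({0}) = 1
G(2): splits (0,1):0^1=1 (0,0):0^0=0 -> mex({0, 1}) = 2
G(3): splits (0,2):0^2=2 (1,1):1^1=0 (0,1):0^1=1 -> mex({0, 1, 2}) = 3
G(4): splits (0,3):0^3=3 (1,2):1^2=3 (0,2):0^2=2 (1,1):1^1=0 -> mex({0, 2, 3}) = 1
G(5): splits (0,4):0^1=1 (1,3):1^3=2 (2,2):2^2=0 (0,3):0^3=3 (1,2):1^2=3 -> mex({0, 1, 2, 3}) = 4
G(6) = mex({0, 1, 2, 4}) = 3
G(7) = mex({0, 1, 3, 4, 5}) = 2
G(8) = mex({0, 2, 3, 5, 6}) = 1
G(9) = mex({0, 1, 2, 3, 6, 7}) = 4
G(10) = mex({0, 1, 3, 4, 5, 7}) = 2
G(11) = mex({0, 1, 2, 3, 4, 5}) = 6
G(12) = mex({0, 1, 2, 3, 5, 6, 7}) = 4
G(13) = mex({0, 2, 3, 4, 6, 7}) = 1
G(14) = mex({0, 1, 4, 5, 6, 7}) = 2
G(15) = mex({0, 1, 2, 3, 4, 5, 6}) = 7
G(16) = mex({0, 2, 3, 5, 6, 7}) = 1
G(17) = mex({0, 1, 2, 3, 5, 6, 7}) = 4
G(18) = mex({0, 1, 2, 4, 5, 6}) = 3
G(19) = mex({0, 1, 3, 4, 5, 7}) = 2
G(20) = mex({0, 2, 3, 4, 5, 6, 7}) = 1
G(21) = mex({0, 1, 2, 3, 5, 6, 7}) = 4
G(22) = mex({0, 1, 2, 3, 4, 5, 7}) = 6
G(23) = mex({0, 1, 2, 3, 4, 5, 6}) = 7
Therefore G(23) = 7.

7


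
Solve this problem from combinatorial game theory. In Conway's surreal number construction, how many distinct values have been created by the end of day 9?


Day 0: {|} = 0 is born. Count = 1.
Day n: the number of surreal numbers born by day n is 2^(n+1) - 1.
By day 0: 2^1 - 1 = 1
By day 1: 2^2 - 1 = 3
By day 2: 2^3 - 1 = 7
By day 3: 2^4 - 1 = 15
By day 4: 2^5 - 1 = 31
By day 5: 2^6 - 1 = 63
By day 6: 2^7 - 1 = 127
By day 7: 2^8 - 1 = 255
By day 8: 2^9 - 1 = 511
By day 9: 2^10 - 1 = 1023
By day 9: 1023 surreal numbers.

1023


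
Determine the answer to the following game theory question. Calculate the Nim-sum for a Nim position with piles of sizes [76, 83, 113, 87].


We need the XOR (exclusive or) of all pile sizes.
After XOR-ing pile 1 (size 76): 0 XOR 76 = 76
After XOR-ing pile 2 (size 83): 76 XOR 83 = 31
After XOR-ing pile 3 (size 113): 31 XOR 113 = 110
After XOR-ing pile 4 (size 87): 110 XOR 87 = 57
The Nim-value of this position is 57.

57


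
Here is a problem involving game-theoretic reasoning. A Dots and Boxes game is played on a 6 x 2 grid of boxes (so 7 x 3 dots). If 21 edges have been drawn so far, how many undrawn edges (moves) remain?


Grid: 6 x 2 boxes, i.e. 7 rows and 3 columns of dots.
Horizontal edges: (rows + 1) * cols = 7 * 2 = 14
Vertical edges: rows * (cols + 1) = 6 * 3 = 18
Total edges: 14 + 18 = 32
Edges drawn: 21
Remaining: 32 - 21 = 11

11


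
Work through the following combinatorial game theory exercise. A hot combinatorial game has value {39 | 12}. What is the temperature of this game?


The game is {39 | 12}, a switch {a | b} with numbers a > b.
Cooling {a | b} by t gives {a - t | b + t}, which stops being hot when a - t = b + t, i.e. at t = (a - b)/2. So the temperature of a switch is (a - b)/2.
Temperature = (Left option - Right option) / 2
= (39 - (12)) / 2
= 27 / 2
= 27/2

27/2


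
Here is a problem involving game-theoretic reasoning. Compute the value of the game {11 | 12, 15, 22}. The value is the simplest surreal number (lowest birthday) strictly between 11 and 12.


Left options: {11}, max = 11
Right options: {12, 15, 22}, min = 12
All options are numbers and max(Left) < min(Right), so by the simplicity theorem the value is the simplest (earliest-born) number strictly between 11 and 12.
No integer lies strictly between 11 and 12, so the value is the dyadic rational m/2^k in the interval with the smallest k (then m odd); search k = 1, 2, ...:
Denominator 2: 23/2 lies strictly between 11 and 12 -- found.
The simplest number in the interval is 23/2.
Game value = 23/2

23/2


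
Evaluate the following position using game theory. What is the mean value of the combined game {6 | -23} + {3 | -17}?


G1 = {6 | -23}, G2 = {3 | -17}
Each is a switch {a | b} with numbers a > b; its mean value is (a + b)/2, and mean value is additive over game sums: m(G1 + G2) = m(G1) + m(G2).
Mean of G1 = (6 + (-23))/2 = -17/2 = -17/2
Mean of G2 = (3 + (-17))/2 = -14/2 = -7
Mean of G1 + G2 = -17/2 + -7 = -31/2

-31/2


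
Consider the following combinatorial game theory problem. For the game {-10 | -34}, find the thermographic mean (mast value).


Game = {-10 | -34}, a switch {a | b} with numbers a > b.
Its thermograph has left wall a - t and right wall b + t, which meet at t = (a - b)/2, where both equal (a + b)/2. So the mast (mean value) is at (a + b)/2.
Mean = (-10 + (-34))/2 = -44/2 = -22

-22


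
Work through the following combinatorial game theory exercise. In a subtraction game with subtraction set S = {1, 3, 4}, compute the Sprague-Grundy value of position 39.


The subtraction set is S = {1, 3, 4}.
G(k) = mex{ G(k - s) : s in S, s <= k }. We compute iteratively: G(0) = 0.
G(1) = mex({0}) = 1
G(2) = mex({1}) = 0
G(3) = mex({0}) = 1
G(4) = mex({0, 1}) = 2
G(5) = mex({0, 1, 2}) = 3
G(6) = mex({0, 1, 3}) = 2
G(7) = mex({1, 2}) = 0
G(8) = mex({0, 2, 3}) = 1
G(9) = mex({1, 2, 3}) = 0
G(10) = mex({0, 2}) = 1
Observe that G(7)..G(10) = 0, 1, 0, 1 repeats G(0)..G(3) = 0, 1, 0, 1.
For k >= max(S) = 4, G(k) is determined by the previous 4 values G(k-4)..G(k-1); a window of 4 consecutive values has recurred shifted by 7, so by induction G(k + 7) = G(k) for all k >= 0: the sequence is periodic from the start with period 7.
One period: G(0..6) = 0, 1, 0, 1, 2, 3, 2.
39 mod 7 = 4, so G(39) = G(4) = 2.

2


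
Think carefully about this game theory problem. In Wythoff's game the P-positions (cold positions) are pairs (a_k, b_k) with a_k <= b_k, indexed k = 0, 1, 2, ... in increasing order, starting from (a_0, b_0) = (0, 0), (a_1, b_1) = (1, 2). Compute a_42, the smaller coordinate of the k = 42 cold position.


By Wythoff's theorem, a_k = floor(k * phi) and b_k = floor(k * phi^2) = a_k + k, where phi = (1 + sqrt(5))/2 is the golden ratio.
phi = (1 + sqrt(5))/2 = 1.618034
k = 42
k * phi = 42 * 1.618034 = 67.957428
a_42 = floor(k * phi) = 67

67


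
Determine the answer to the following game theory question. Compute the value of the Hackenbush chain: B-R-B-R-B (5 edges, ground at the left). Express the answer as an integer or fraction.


Edges (from ground): B-R-B-R-B
By Berlekamp's sign-expansion rule, a Blue-Red Hackenbush stalk has the value of the surreal number whose sign sequence is the edge sequence with B -> + and R -> -.
Sign sequence: +-+-+
Trace the sign expansion in the surreal number tree, starting from 0:
Edge 1: B (sign +) -> bounds (0, +inf), value = 1
Edge 2: R (sign -) -> bounds (0, 1), value = 1/2
Edge 3: B (sign +) -> bounds (1/2, 1), value = 3/4
Edge 4: R (sign -) -> bounds (1/2, 3/4), value = 5/8
Edge 5: B (sign +) -> bounds (5/8, 3/4), value = 11/16
Game value = 11/16

11/16


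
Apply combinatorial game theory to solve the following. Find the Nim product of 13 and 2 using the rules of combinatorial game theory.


Nim multiplication is bilinear over XOR: (u XOR v) * w = (u*w) XOR (v*w).
So we split each operand into its bit components and XOR the pairwise Nim products.
13 = 1 + 4 + 8 (as XOR of powers of 2).
2 = 2 (as XOR of powers of 2).
Using the standard Nim-product table on single bits:
  2*2 = 3,   2*4 = 8,   2*8 = 12,
  4*4 = 6,   4*8 = 11,  8*8 = 13,
and  1*x = x (identity), k*l = l*k (commutative).
Pairwise Nim products:
  1 * 2 = 2
  4 * 2 = 8
  8 * 2 = 12
XOR them: 2 XOR 8 XOR 12 = 6.
Result: 13 * 2 = 6 (in Nim).

6


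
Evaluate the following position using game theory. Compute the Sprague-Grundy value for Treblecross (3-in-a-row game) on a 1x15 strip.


Treblecross: place X on empty cells; 3-in-a-row wins.
Playing within two cells of an existing X lets the opponent win at once, so sensible play treats the cells i-2..i+2 around each X as dead. The player left with no safe cell loses, so this is a normal-play take-away game on strips of safe cells.
Placing X at cell i (0-indexed) of a strip of k safe cells leaves independent strips of sizes max(0, i-2) and max(0, k-i-3). Hence G(k) = mex{ G(max(0,i-2)) XOR G(max(0,k-i-3)) : 0 <= i < k }, with G(0) = 0.
G(1): splits (0,0):0^0=0 -> mex({0}) = 1
G(2): splits (0,0):0^0=0 -> mex({0}) = 1
G(3): splits (0,0):0^0=0 -> mex({0}) = 1
G(4): splits (0,1):0^1=1 (0,0):0^0=0 -> mex({0, 1}) = 2
G(5): splits (0,2):0^1=1 (0,1):0^1=1 (0,0):0^0=0 -> mex({0, 1}) = 2
G(6) = mex({1}) = 0
G(7) = mex({0, 1, 2}) = 3
G(8) = mex({0, 1, 2}) = 3
G(9) = mex({0, 2}) = 1
G(10) = mex({0, 2, 3}) = 1
G(11) = mex({0, 3}) = 1
G(12) = mex({1, 3}) = 0
G(13) = mex({0, 1, 2, 3}) = 4
G(14) = mex({0, 1, 2}) = 3
G(15) = mex({0, 1, 2}) = 3
Therefore G(15) = 3.

3


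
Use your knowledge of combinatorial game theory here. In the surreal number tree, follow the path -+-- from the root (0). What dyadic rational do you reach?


Sign expansion: -+--
Rule: track bounds (lo, hi), initially (-inf, +inf). On '+', the current value becomes lo and we move to the simplest number in (value, hi): value + 1 if hi = +inf, otherwise the midpoint (value + hi)/2. On '-', the current value becomes hi and we move to value - 1 if lo = -inf, otherwise the midpoint (lo + value)/2.
Start at 0.
Step 1: sign = -, move left. Bounds: (-inf, 0). Value = -1
Step 2: sign = +, move right. Bounds: (-1, 0). Value = -1/2
Step 3: sign = -, move left. Bounds: (-1, -1/2). Value = -3/4
Step 4: sign = -, move left. Bounds: (-1, -3/4). Value = -7/8
The surreal number with sign expansion -+-- is -7/8.

-7/8


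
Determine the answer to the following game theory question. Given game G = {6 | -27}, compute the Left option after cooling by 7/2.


Original game: {6 | -27} (a switch {a | b} with a > b).
Cooling by t (for t below the temperature (a - b)/2 = 33/2) taxes each move by t: {a | b} cooled by t is {a - t | b + t}.
Cooling amount: t = 7/2
Cooled Left option: 6 - 7/2 = 5/2
Cooled Right option: -27 + 7/2 = -47/2
Cooled game: {5/2 | -47/2}
Left option = 5/2

5/2


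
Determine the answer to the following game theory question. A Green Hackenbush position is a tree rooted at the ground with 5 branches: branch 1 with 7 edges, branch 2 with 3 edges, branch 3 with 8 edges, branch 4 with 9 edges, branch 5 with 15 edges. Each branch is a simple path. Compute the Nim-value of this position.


The tree has 5 branches from the ground vertex.
In Green Hackenbush, the Nim-value of a simple path of length k is k.
Branch 1: length 7, Nim-value = 7
Branch 2: length 3, Nim-value = 3
Branch 3: length 8, Nim-value = 8
Branch 4: length 9, Nim-value = 9
Branch 5: length 15, Nim-value = 15
Total Nim-value = XOR of all branch values:
0 XOR 7 = 7
7 XOR 3 = 4
4 XOR 8 = 12
12 XOR 9 = 5
5 XOR 15 = 10
Nim-value of the tree = 10

10


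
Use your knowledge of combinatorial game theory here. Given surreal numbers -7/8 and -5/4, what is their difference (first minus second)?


x = -7/8, y = -5/4
Converting to common denominator: 8
x = -7/8, y = -10/8
x - y = -7/8 - -5/4 = 3/8

3/8


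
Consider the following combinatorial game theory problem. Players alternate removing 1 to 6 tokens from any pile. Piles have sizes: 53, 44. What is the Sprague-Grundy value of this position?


Subtraction set: {1, 2, 3, 4, 5, 6}
For this subtraction set, G(n) = n mod 7 (period = max + 1 = 7).
Pile 1 (size 53): G(53) = 53 mod 7 = 4
Pile 2 (size 44): G(44) = 44 mod 7 = 2
Total Grundy value = XOR of all: 4 XOR 2 = 6

6


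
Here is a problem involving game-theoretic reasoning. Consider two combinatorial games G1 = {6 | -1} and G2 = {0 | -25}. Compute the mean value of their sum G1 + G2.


G1 = {6 | -1}, G2 = {0 | -25}
Each is a switch {a | b} with numbers a > b; its mean value is (a + b)/2, and mean value is additive over game sums: m(G1 + G2) = m(G1) + m(G2).
Mean of G1 = (6 + (-1))/2 = 5/2 = 5/2
Mean of G2 = (0 + (-25))/2 = -25/2 = -25/2
Mean of G1 + G2 = 5/2 + -25/2 = -10

-10


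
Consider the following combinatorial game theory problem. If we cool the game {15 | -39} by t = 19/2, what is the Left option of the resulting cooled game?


Original game: {15 | -39} (a switch {a | b} with a > b).
Cooling by t (for t below the temperature (a - b)/2 = 27) taxes each move by t: {a | b} cooled by t is {a - t | b + t}.
Cooling amount: t = 19/2
Cooled Left option: 15 - 19/2 = 11/2
Cooled Right option: -39 + 19/2 = -59/2
Cooled game: {11/2 | -59/2}
Left option = 11/2

11/2


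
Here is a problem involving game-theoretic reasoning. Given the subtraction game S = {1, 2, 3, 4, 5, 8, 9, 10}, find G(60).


The subtraction set is S = {1, 2, 3, 4, 5, 8, 9, 10}.
G(k) = mex{ G(k - s) : s in S, s <= k }. We compute iteratively: G(0) = 0.
G(1) = mex({0}) = 1
G(2) = mex({0, 1}) = 2
G(3) = mex({0, 1, 2}) = 3
G(4) = mex({0, 1, 2, 3}) = 4
G(5) = mex({0, 1, 2, 3, 4}) = 5
G(6) = mex({1, 2, 3, 4, 5}) = 0
G(7) = mex({0, 2, 3, 4, 5}) = 1
G(8) = mex({0, 1, 3, 4, 5}) = 2
G(9) = mex({0, 1, 2, 4, 5}) = 3
G(10) = mex({0, 1, 2, 3, 5}) = 4
G(11) = mex({0, 1, 2, 3, 4}) = 5
G(12) = mex({1, 2, 3, 4, 5}) = 0
G(13) = mex({0, 2, 3, 4, 5}) = 1
G(14) = mex({0, 1, 3, 4, 5}) = 2
G(15) = mex({0, 1, 2, 4, 5}) = 3
Observe that G(6)..G(15) = 0, 1, 2, 3, 4, 5, 0, 1, 2, 3 repeats G(0)..G(9) = 0, 1, 2, 3, 4, 5, 0, 1, 2, 3.
For k >= max(S) = 10, G(k) is determined by the previous 10 values G(k-10)..G(k-1); a window of 10 consecutive values has recurred shifted by 6, so by induction G(k + 6) = G(k) for all k >= 0: the sequence is periodic from the start with period 6.
One period: G(0..5) = 0, 1, 2, 3, 4, 5.
60 mod 6 = 0, so G(60) = G(0) = 0.

0


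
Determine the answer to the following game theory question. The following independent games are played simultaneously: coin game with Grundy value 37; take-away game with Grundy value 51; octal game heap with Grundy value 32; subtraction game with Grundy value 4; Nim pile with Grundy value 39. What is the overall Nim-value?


By the Sprague-Grundy theorem, the Grundy value of a sum of games is the XOR of individual Grundy values.
coin game: Grundy value = 37. Running XOR: 0 XOR 37 = 37
take-away game: Grundy value = 51. Running XOR: 37 XOR 51 = 22
octal game heap: Grundy value = 32. Running XOR: 22 XOR 32 = 54
subtraction game: Grundy value = 4. Running XOR: 54 XOR 4 = 50
Nim pile: Grundy value = 39. Running XOR: 50 XOR 39 = 21
The combined Grundy value is 21.

21


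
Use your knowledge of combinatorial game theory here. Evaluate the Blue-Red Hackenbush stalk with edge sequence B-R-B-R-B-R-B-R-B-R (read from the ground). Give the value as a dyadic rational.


Edges (from ground): B-R-B-R-B-R-B-R-B-R
By Berlekamp's sign-expansion rule, a Blue-Red Hackenbush stalk has the value of the surreal number whose sign sequence is the edge sequence with B -> + and R -> -.
Sign sequence: +-+-+-+-+-
Trace the sign expansion in the surreal number tree, starting from 0:
Edge 1: B (sign +) -> bounds (0, +inf), value = 1
Edge 2: R (sign -) -> bounds (0, 1), value = 1/2
Edge 3: B (sign +) -> bounds (1/2, 1), value = 3/4
Edge 4: R (sign -) -> bounds (1/2, 3/4), value = 5/8
Edge 5: B (sign +) -> bounds (5/8, 3/4), value = 11/16
Edge 6: R (sign -) -> bounds (5/8, 11/16), value = 21/32
Edge 7: B (sign +) -> bounds (21/32, 11/16), value = 43/64
Edge 8: R (sign -) -> bounds (21/32, 43/64), value = 85/128
Edge 9: B (sign +) -> bounds (85/128, 43/64), value = 171/256
Edge 10: R (sign -) -> bounds (85/128, 171/256), value = 341/512
Game value = 341/512

341/512


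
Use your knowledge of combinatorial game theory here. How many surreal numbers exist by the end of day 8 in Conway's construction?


Day 0: {|} = 0 is born. Count = 1.
Day n: the number of surreal numbers born by day n is 2^(n+1) - 1.
By day 0: 2^1 - 1 = 1
By day 1: 2^2 - 1 = 3
By day 2: 2^3 - 1 = 7
By day 3: 2^4 - 1 = 15
By day 4: 2^5 - 1 = 31
By day 5: 2^6 - 1 = 63
By day 6: 2^7 - 1 = 127
By day 7: 2^8 - 1 = 255
By day 8: 2^9 - 1 = 511
By day 8: 511 surreal numbers.

511


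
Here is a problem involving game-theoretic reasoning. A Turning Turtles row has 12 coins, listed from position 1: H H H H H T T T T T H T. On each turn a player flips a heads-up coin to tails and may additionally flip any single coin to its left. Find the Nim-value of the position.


Coins: H H H H H T T T T T H T
Key fact: a single head at position k behaves exactly like a Nim heap of size k (turning it to T and optionally flipping a coin at j < k corresponds to moving the heap from k to j, or to 0), and heads combine as a disjunctive sum (two heads at the same place would cancel, matching j XOR j = 0). So the Nim-value is the XOR of the 1-indexed positions of the heads.
Face-up positions (1-indexed): [1, 2, 3, 4, 5, 11]
XOR 0 with 1: 0 XOR 1 = 1
XOR 1 with 2: 1 XOR 2 = 3
XOR 3 with 3: 3 XOR 3 = 0
XOR 0 with 4: 0 XOR 4 = 4
XOR 4 with 5: 4 XOR 5 = 1
XOR 1 with 11: 1 XOR 11 = 10
Nim-value = 10

10


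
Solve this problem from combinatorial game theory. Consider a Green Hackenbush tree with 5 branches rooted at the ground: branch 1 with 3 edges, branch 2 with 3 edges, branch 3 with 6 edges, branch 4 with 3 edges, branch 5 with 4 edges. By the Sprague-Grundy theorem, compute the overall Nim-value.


The tree has 5 branches from the ground vertex.
In Green Hackenbush, the Nim-value of a simple path of length k is k.
Branch 1: length 3, Nim-value = 3
Branch 2: length 3, Nim-value = 3
Branch 3: length 6, Nim-value = 6
Branch 4: length 3, Nim-value = 3
Branch 5: length 4, Nim-value = 4
Total Nim-value = XOR of all branch values:
0 XOR 3 = 3
3 XOR 3 = 0
0 XOR 6 = 6
6 XOR 3 = 5
5 XOR 4 = 1
Nim-value of the tree = 1

1


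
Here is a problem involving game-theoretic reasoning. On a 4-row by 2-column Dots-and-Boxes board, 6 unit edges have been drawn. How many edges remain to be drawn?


Grid: 4 x 2 boxes, i.e. 5 rows and 3 columns of dots.
Horizontal edges: (rows + 1) * cols = 5 * 2 = 10
Vertical edges: rows * (cols + 1) = 4 * 3 = 12
Total edges: 10 + 12 = 22
Edges drawn: 6
Remaining: 22 - 6 = 16

16


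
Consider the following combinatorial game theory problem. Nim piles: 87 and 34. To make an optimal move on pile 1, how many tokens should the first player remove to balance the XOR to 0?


Piles: 87 and 34
Current XOR: 87 XOR 34 = 117 (non-zero, so this is an N-position).
To make the XOR zero, we need to find a move that balances the piles.
For pile 1 (size 87): target = 87 XOR 117 = 34
We reduce pile 1 from 87 to 34.
Tokens removed: 87 - 34 = 53
Verification: 34 XOR 34 = 0

53


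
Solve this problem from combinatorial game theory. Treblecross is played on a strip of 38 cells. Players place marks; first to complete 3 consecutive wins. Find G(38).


Treblecross: place X on empty cells; 3-in-a-row wins.
Playing within two cells of an existing X lets the opponent win at once, so sensible play treats the cells i-2..i+2 around each X as dead. The player left with no safe cell loses, so this is a normal-play take-away game on strips of safe cells.
Placing X at cell i (0-indexed) of a strip of k safe cells leaves independent strips of sizes max(0, i-2) and max(0, k-i-3). Hence G(k) = mex{ G(max(0,i-2)) XOR G(max(0,k-i-3)) : 0 <= i < k }, with G(0) = 0.
G(1): splits (0,0):0^0=0 -> mex({0}) = 1
G(2): splits (0,0):0^0=0 -> mex({0}) = 1
G(3): splits (0,0):0^0=0 -> mex({0}) = 1
G(4): splits (0,1):0^1=1 (0,0):0^0=0 -> mex({0, 1}) = 2
G(5): splits (0,2):0^1=1 (0,1):0^1=1 (0,0):0^0=0 -> mex({0, 1}) = 2
G(6) = mex({1}) = 0
G(7) = mex({0, 1, 2}) = 3
G(8) = mex({0, 1, 2}) = 3
G(9) = mex({0, 2}) = 1
G(10) = mex({0, 2, 3}) = 1
G(11) = mex({0, 3}) = 1
G(12) = mex({1, 3}) = 0
G(13) = mex({0, 1, 2, 3}) = 4
G(14) = mex({0, 1, 2}) = 3
G(15) = mex({0, 1, 2}) = 3
G(16) = mex({0, 1, 2, 4}) = 3
G(17) = mex({0, 1, 3, 4}) = 2
G(18) = mex({0, 1, 3, 4}) = 2
G(19) = mex({0, 1, 3, 5}) = 2
G(20) = mex({0, 1, 2, 3, 5}) = 4
G(21) = mex({0, 1, 2, 3, 5}) = 4
G(22) = mex({1, 2, 6}) = 0
G(23) = mex({0, 1, 2, 3, 4, 6}) = 5
G(24) = mex({0, 1, 2, 3, 4}) = 5
G(25) = mex({0, 1, 3, 4, 7}) = 2
G(26) = mex({0, 1, 3, 4, 5, 7}) = 2
G(27) = mex({0, 1, 3, 5}) = 2
G(28) = mex({0, 1, 2, 5}) = 3
G(29) = mex({0, 1, 2, 4, 5, 6}) = 3
G(30) = mex({1, 2, 4, 6}) = 0
G(31) = mex({0, 1, 2, 3, 4, 6}) = 5
G(32) = mex({1, 2, 3, 4, 7}) = 0
G(33) = mex({0, 3, 7}) = 1
G(34) = mex({0, 2, 3, 5, 7}) = 1
G(35) = mex({0, 2, 3, 5, 6}) = 1
G(36) = mex({0, 1, 2, 5, 6}) = 3
G(37) = mex({0, 1, 2, 4, 5, 6}) = 3
G(38) = mex({0, 1, 2, 4}) = 3
Therefore G(38) = 3.

3


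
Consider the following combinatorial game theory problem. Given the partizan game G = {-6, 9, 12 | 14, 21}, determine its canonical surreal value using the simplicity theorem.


Left options: {-6, 9, 12}, max = 12
Right options: {14, 21}, min = 14
All options are numbers and max(Left) < min(Right), so by the simplicity theorem the value is the simplest (earliest-born) number strictly between 12 and 14.
The only integer strictly between 12 and 14 is 13.
No non-integer in the interval can be simpler: if x is a non-integer in the interval, then floor(x) or ceil(x) also lies in the interval (the interval contains an integer), and both are proper prefixes of x's sign expansion, i.e. born earlier. So the game value is 13.
Game value = 13

13


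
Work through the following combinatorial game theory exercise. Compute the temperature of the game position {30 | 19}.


The game is {30 | 19}, a switch {a | b} with numbers a > b.
Cooling {a | b} by t gives {a - t | b + t}, which stops being hot when a - t = b + t, i.e. at t = (a - b)/2. So the temperature of a switch is (a - b)/2.
Temperature = (Left option - Right option) / 2
= (30 - (19)) / 2
= 11 / 2
= 11/2

11/2


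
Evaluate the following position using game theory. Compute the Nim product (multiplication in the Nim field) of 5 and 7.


Nim multiplication is bilinear over XOR: (u XOR v) * w = (u*w) XOR (v*w).
So we split each operand into its bit components and XOR the pairwise Nim products.
5 = 1 + 4 (as XOR of powers of 2).
7 = 1 + 2 + 4 (as XOR of powers of 2).
Using the standard Nim-product table on single bits:
  2*2 = 3,   2*4 = 8,   2*8 = 12,
  4*4 = 6,   4*8 = 11,  8*8 = 13,
and  1*x = x (identity), k*l = l*k (commutative).
Pairwise Nim products:
  1 * 1 = 1
  1 * 2 = 2
  1 * 4 = 4
  4 * 1 = 4
  4 * 2 = 8
  4 * 4 = 6
XOR them: 1 XOR 2 XOR 4 XOR 4 XOR 8 XOR 6 = 13.
Result: 5 * 7 = 13 (in Nim).

13


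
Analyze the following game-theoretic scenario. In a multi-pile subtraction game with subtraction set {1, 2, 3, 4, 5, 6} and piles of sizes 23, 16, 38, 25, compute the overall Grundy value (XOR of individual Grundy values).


Subtraction set: {1, 2, 3, 4, 5, 6}
For this subtraction set, G(n) = n mod 7 (period = max + 1 = 7).
Pile 1 (size 23): G(23) = 23 mod 7 = 2
Pile 2 (size 16): G(16) = 16 mod 7 = 2
Pile 3 (size 38): G(38) = 38 mod 7 = 3
Pile 4 (size 25): G(25) = 25 mod 7 = 4
Total Grundy value = XOR of all: 2 XOR 2 XOR 3 XOR 4 = 7

7


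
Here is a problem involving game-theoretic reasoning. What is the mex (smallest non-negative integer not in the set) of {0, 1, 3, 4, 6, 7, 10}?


Set = {0, 1, 3, 4, 6, 7, 10}
0 is in the set.
1 is in the set.
2 is NOT in the set. This is the mex.
mex = 2

2


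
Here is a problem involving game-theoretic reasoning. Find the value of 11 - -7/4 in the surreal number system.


x = 11, y = -7/4
Converting to common denominator: 4
x = 44/4, y = -7/4
x - y = 11 - -7/4 = 51/4

51/4


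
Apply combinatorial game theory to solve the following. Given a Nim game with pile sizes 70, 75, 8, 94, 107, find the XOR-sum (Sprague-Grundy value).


We need the XOR (exclusive or) of all pile sizes.
After XOR-ing pile 1 (size 70): 0 XOR 70 = 70
After XOR-ing pile 2 (size 75): 70 XOR 75 = 13
After XOR-ing pile 3 (size 8): 13 XOR 8 = 5
After XOR-ing pile 4 (size 94): 5 XOR 94 = 91
After XOR-ing pile 5 (size 107): 91 XOR 107 = 48
The Nim-value of this position is 48.

48


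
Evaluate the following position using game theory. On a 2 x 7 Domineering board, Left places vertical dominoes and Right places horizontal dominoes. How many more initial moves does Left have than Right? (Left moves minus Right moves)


Board is 2 x 7 (rows x cols).
Left (vertical) placements: (rows-1) * cols = 1 * 7 = 7
Right (horizontal) placements: rows * (cols-1) = 2 * 6 = 12
Advantage = Left - Right = 7 - 12 = -5

-5


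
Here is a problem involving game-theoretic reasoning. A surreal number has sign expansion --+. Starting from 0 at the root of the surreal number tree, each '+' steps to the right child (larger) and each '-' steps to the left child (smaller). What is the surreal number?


Sign expansion: --+
Rule: track bounds (lo, hi), initially (-inf, +inf). On '+', the current value becomes lo and we move to the simplest number in (value, hi): value + 1 if hi = +inf, otherwise the midpoint (value + hi)/2. On '-', the current value becomes hi and we move to value - 1 if lo = -inf, otherwise the midpoint (lo + value)/2.
Start at 0.
Step 1: sign = -, move left. Bounds: (-inf, 0). Value = -1
Step 2: sign = -, move left. Bounds: (-inf, -1). Value = -2
Step 3: sign = +, move right. Bounds: (-2, -1). Value = -3/2
The surreal number with sign expansion --+ is -3/2.

-3/2


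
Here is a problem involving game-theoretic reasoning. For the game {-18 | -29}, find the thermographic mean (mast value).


Game = {-18 | -29}, a switch {a | b} with numbers a > b.
Its thermograph has left wall a - t and right wall b + t, which meet at t = (a - b)/2, where both equal (a + b)/2. So the mast (mean value) is at (a + b)/2.
Mean = (-18 + (-29))/2 = -47/2 = -47/2

-47/2


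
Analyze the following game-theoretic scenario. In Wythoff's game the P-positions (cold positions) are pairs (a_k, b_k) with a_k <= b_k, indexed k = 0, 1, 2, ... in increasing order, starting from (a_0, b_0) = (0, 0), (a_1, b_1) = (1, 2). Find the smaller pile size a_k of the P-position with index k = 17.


By Wythoff's theorem, a_k = floor(k * phi) and b_k = floor(k * phi^2) = a_k + k, where phi = (1 + sqrt(5))/2 is the golden ratio.
phi = (1 + sqrt(5))/2 = 1.618034
k = 17
k * phi = 17 * 1.618034 = 27.506578
a_17 = floor(k * phi) = 27

27


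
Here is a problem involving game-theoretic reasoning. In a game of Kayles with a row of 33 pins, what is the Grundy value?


Kayles: a move removes 1 or 2 adjacent pins from a contiguous row.
Removing pins from a row of k leaves two independent rows (a, b) with a + b = k - 1 (one pin) or a + b = k - 2 (two pins); an end removal gives a = 0.
By Sprague-Grundy, G(k) = mex{ G(a) XOR G(b) } over all these splits. G(0) = 0.
G(1): splits (0,0):0^0=0 -> mex({0}) = 1
G(2): splits (0,1):0^1=1 (0,0):0^0=0 -> mex({0, 1}) = 2
G(3): splits (0,2):0^2=2 (1,1):1^1=0 (0,1):0^1=1 -> mex({0, 1, 2}) = 3
G(4): splits (0,3):0^3=3 (1,2):1^2=3 (0,2):0^2=2 (1,1):1^1=0 -> mex({0, 2, 3}) = 1
G(5): splits (0,4):0^1=1 (1,3):1^3=2 (2,2):2^2=0 (0,3):0^3=3 (1,2):1^2=3 -> mex({0, 1, 2, 3}) = 4
G(6) = mex({0, 1, 2, 4}) = 3
G(7) = mex({0, 1, 3, 4, 5}) = 2
G(8) = mex({0, 2, 3, 5, 6}) = 1
G(9) = mex({0, 1, 2, 3, 6, 7}) = 4
G(10) = mex({0, 1, 3, 4, 5, 7}) = 2
G(11) = mex({0, 1, 2, 3, 4, 5}) = 6
G(12) = mex({0, 1, 2, 3, 5, 6, 7}) = 4
G(13) = mex({0, 2, 3, 4, 6, 7}) = 1
G(14) = mex({0, 1, 4, 5, 6, 7}) = 2
G(15) = mex({0, 1, 2, 3, 4, 5, 6}) = 7
G(16) = mex({0, 2, 3, 5, 6, 7}) = 1
G(17) = mex({0, 1, 2, 3, 5, 6, 7}) = 4
G(18) = mex({0, 1, 2, 4, 5, 6}) = 3
G(19) = mex({0, 1, 3, 4, 5, 7}) = 2
G(20) = mex({0, 2, 3, 4, 5, 6, 7}) = 1
G(21) = mex({0, 1, 2, 3, 5, 6, 7}) = 4
G(22) = mex({0, 1, 2, 3, 4, 5, 7}) = 6
G(23) = mex({0, 1, 2, 3, 4, 5, 6}) = 7
G(24) = mex({0, 1, 2, 3, 5, 6, 7}) = 4
G(25) = mex({0, 2, 3, 4, 6, 7}) = 1
G(26) = mex({0, 1, 3, 4, 5, 6, 7}) = 2
G(27) = mex({0, 1, 2, 3, 4, 5, 6, 7}) = 8
G(28) = mex({0, 1, 2, 3, 4, 6, 7, 8}) = 5
G(29) = mex({0, 1, 2, 3, 5, 6, 7, 8, 9}) = 4
G(30) = mex({0, 1, 2, 3, 4, 5, 6, 9, 10}) = 7
G(31) = mex({0, 1, 3, 4, 5, 7, 10, 11}) = 2
G(32) = mex({0, 2, 3, 4, 5, 6, 7, 9, 11}) = 1
G(33) = mex({0, 1, 2, 3, 4, 5, 6, 7, 9, 12}) = 8
Therefore G(33) = 8.

8
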